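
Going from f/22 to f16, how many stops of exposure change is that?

1 stop

f/22 → f/16 — count the steps: 1 stop.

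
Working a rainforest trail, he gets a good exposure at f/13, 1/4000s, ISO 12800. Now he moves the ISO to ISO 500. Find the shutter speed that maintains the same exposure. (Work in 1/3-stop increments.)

ISO: 12800 → 10000 → 8000 → 6400 → 5000 → 4000 → 3200 → 2500 → 2000 → 1600 → 1250 → 1000 → 800 → 640 → 500 — 4 2/3 stops dropped (darker).
Need 4 2/3 stops brighter from the shutter speed: 1/4000 → 1/3200 → 1/2500 → 1/2000 → 1/1600 → 1/1250 → 1/1000 → 1/800 → 1/640 → 1/500 → 1/400 → 1/320 → 1/250 → 1/200 → 1/160.

1/160s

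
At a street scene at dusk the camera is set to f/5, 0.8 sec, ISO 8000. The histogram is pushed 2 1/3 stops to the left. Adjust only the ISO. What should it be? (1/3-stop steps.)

Underexposed by 2 1/3 stops → need 2 1/3 stops brighter.
ISO: 8000 → 10000 → 12800 → 16000 → 20000 → 25600 → 32000 → 40000.

ISO 40000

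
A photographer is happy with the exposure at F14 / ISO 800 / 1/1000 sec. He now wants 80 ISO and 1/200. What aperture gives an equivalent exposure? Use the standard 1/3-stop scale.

f/10

ISO: 800 → 640 → 500 → 400 → 320 → 250 → 200 → 160 → 125 → 100 → 80 — 3 1/3 stops dropped (darker).
Shutter speed: 1/1000 → 1/800 → 1/640 → 1/500 → 1/400 → 1/320 → 1/250 → 1/200 — 2 1/3 stops slower (brighter).
Net change so far: 1 stop darker. Offset with the aperture: f/14 → f/13 → f/11 → f/10.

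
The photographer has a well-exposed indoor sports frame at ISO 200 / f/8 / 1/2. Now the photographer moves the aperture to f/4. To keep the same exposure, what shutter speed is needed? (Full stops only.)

Aperture: f/8 → f/5.6 → f/4 — 2 stops larger aperture (brighter).
Need 2 stops darker from the shutter speed: 1/2 → 1/4 → 1/8.

1/8s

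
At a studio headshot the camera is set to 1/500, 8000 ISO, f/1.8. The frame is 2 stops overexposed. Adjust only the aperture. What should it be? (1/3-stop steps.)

f/3.5

Overexposed by 2 stops → need 2 stops darker.
Aperture: f/1.8 → f/2 → f/2.2 → f/2.5 → f/2.8 → f/3.2 → f/3.5.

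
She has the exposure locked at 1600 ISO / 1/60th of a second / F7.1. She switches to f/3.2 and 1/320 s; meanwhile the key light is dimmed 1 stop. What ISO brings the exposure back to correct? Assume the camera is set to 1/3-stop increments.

ISO 3200

Scene light: 1 stop darker.
Aperture: f/7.1 → f/6.3 → f/5.6 → f/5 → f/4.5 → f/4 → f/3.5 → f/3.2 — 2 1/3 stops wider (brighter).
Shutter speed: 1/60 → 1/80 → 1/100 → 1/125 → 1/160 → 1/200 → 1/250 → 1/320 — 2 1/3 stops shorter (darker).
Net so far: 1 stop darker. ISO: 1600 → 2000 → 2500 → 3200.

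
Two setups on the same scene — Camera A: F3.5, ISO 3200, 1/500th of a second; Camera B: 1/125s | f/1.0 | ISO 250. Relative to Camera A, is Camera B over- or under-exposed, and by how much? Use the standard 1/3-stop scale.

Aperture: f/3.5 → f/3.2 → f/2.8 → f/2.5 → f/2.2 → f/2 → f/1.8 → f/1.6 → f/1.4 → f/1.2 → f/1.1 → f/1.0 — 3 2/3 stops larger aperture (brighter).
Shutter speed: 1/500 → 1/400 → 1/320 → 1/250 → 1/200 → 1/160 → 1/125 — 2 stops slower (brighter).
ISO: 3200 → 2500 → 2000 → 1600 → 1250 → 1000 → 800 → 640 → 500 → 400 → 320 → 250 — 3 2/3 stops dropped (darker).
Net: +3 2/3 +2 −3 2/3 = +2 stops.

2 stops brighter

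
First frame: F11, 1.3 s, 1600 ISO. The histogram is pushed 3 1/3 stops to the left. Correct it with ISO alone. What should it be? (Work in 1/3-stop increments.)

ISO 16000

Underexposed by 3 1/3 stops → need 3 1/3 stops brighter.
ISO: 1600 → 2000 → 2500 → 3200 → 4000 → 5000 → 6400 → 8000 → 10000 → 12800 → 16000.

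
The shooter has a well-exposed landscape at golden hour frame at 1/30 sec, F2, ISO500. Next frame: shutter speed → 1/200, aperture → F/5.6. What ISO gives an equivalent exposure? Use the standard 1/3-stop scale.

ISO 25600

Shutter speed: 1/30 → 1/40 → 1/50 → 1/60 → 1/80 → 1/100 → 1/125 → 1/160 → 1/200 — 2 2/3 stops faster (darker).
Aperture: f/2 → f/2.2 → f/2.5 → f/2.8 → f/3.2 → f/3.5 → f/4 → f/4.5 → f/5 → f/5.6 — 3 stops stopped down (darker).
Net change so far: 5 2/3 stops darker. Offset with the ISO: 500 → 640 → 800 → 1000 → 1250 → 1600 → 2000 → 2500 → 3200 → 4000 → 5000 → 6400 → 8000 → 10000 → 12800 → 16000 → 20000 → 25600.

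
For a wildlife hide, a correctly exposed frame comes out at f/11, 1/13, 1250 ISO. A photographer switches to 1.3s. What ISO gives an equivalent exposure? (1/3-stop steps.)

ISO 80

Shutter speed: 1/13 → 1/10 → 1/8 → 1/6 → 1/5 → 1/4 → 0.3 → 0.4 → 0.5 → 0.6 → 0.8 → 1 → 1.3 — 4 stops slower (brighter).
Need 4 stops darker from the ISO: 1250 → 1000 → 800 → 640 → 500 → 400 → 320 → 250 → 200 → 160 → 125 → 100 → 80.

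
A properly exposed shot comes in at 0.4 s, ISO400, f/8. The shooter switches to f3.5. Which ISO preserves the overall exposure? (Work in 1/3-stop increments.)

ISO 80

Aperture: f/8 → f/7.1 → f/6.3 → f/5.6 → f/5 → f/4.5 → f/4 → f/3.5 — 2 1/3 stops wider (brighter).
Need 2 1/3 stops darker from the ISO: 400 → 320 → 250 → 200 → 160 → 125 → 100 → 80.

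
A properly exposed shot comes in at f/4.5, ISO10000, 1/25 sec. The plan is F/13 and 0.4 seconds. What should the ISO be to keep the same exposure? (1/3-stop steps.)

Aperture: f/4.5 → f/5 → f/5.6 → f/6.3 → f/7.1 → f/8 → f/9 → f/10 → f/11 → f/13 — 3 stops smaller aperture (darker).
Shutter speed: 1/25 → 1/20 → 1/15 → 1/13 → 1/10 → 1/8 → 1/6 → 1/5 → 1/4 → 0.3 → 0.4 — 3 1/3 stops longer (brighter).
Net change so far: 1/3 stop brighter. Offset with the ISO: 10000 → 8000.

ISO 8000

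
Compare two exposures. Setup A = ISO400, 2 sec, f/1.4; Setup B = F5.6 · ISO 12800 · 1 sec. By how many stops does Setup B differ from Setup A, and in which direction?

Aperture: f/1.4 → f/2 → f/2.8 → f/4 → f/5.6 — 4 stops narrower (darker).
Shutter speed: 2 → 1 — 1 stop shorter (darker).
ISO: 400 → 800 → 1600 → 3200 → 6400 → 12800 — 5 stops higher (brighter).
Net: −4 −1 +5 = 0 stops.

same exposure (0 stops)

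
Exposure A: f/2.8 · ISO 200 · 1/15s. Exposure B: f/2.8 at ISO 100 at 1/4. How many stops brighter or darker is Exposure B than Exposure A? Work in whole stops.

1 stop brighter

Aperture: unchanged.
Shutter speed: 1/15 → 1/8 → 1/4 — 2 stops slower (brighter).
ISO: 200 → 100 — 1 stop lower (darker).
Net: +2 −1 = +1 stop.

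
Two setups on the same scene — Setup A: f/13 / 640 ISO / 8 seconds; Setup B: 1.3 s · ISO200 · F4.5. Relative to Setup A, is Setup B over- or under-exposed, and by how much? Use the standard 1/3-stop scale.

1 1/3 stops darker

Aperture: f/13 → f/11 → f/10 → f/9 → f/8 → f/7.1 → f/6.3 → f/5.6 → f/5 → f/4.5 — 3 stops wider (brighter).
Shutter speed: 8 → 6 → 5 → 4 → 3.2 → 2.5 → 2 → 1.6 → 1.3 — 2 2/3 stops faster (darker).
ISO: 640 → 500 → 400 → 320 → 250 → 200 — 1 2/3 stops dropped (darker).
Net: +3 −2 2/3 −1 2/3 = −1 1/3 stops.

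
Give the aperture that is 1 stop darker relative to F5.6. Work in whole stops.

f/8

Aperture: f/5.6 → f/8 — 1 stop stopped down (darker).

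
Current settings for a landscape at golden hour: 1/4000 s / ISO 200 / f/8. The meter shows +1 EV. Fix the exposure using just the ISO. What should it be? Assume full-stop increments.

ISO 100

Overexposed by 1 stop → need 1 stop darker.
ISO: 200 → 100.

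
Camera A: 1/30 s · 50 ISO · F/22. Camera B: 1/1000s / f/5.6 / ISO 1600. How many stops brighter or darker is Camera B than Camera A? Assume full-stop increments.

4 stops brighter

Aperture: f/22 → f/16 → f/11 → f/8 → f/5.6 — 4 stops larger aperture (brighter).
Shutter speed: 1/30 → 1/60 → 1/125 → 1/250 → 1/500 → 1/1000 — 5 stops faster (darker).
ISO: 50 → 100 → 200 → 400 → 800 → 1600 — 5 stops raised (brighter).
Net: +4 −5 +5 = +4 stops.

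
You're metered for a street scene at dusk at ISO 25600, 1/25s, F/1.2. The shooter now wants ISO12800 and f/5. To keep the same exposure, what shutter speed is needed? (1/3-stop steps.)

ISO: 25600 → 20000 → 16000 → 12800 — 1 stop dropped (darker).
Aperture: f/1.2 → f/1.4 → f/1.6 → f/1.8 → f/2 → f/2.2 → f/2.5 → f/2.8 → f/3.2 → f/3.5 → f/4 → f/4.5 → f/5 — 4 stops narrower (darker).
Net change so far: 5 stops darker. Offset with the shutter speed: 1/25 → 1/20 → 1/15 → 1/13 → 1/10 → 1/8 → 1/6 → 1/5 → 1/4 → 0.3 → 0.4 → 0.5 → 0.6 → 0.8 → 1 → 1.3.

1.3 s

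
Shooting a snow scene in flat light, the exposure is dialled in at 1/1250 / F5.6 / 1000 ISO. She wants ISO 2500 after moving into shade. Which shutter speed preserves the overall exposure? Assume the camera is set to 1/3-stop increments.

1/3200s

ISO: 1000 → 1250 → 1600 → 2000 → 2500 — 1 1/3 stops raised (brighter).
Need 1 1/3 stops darker from the shutter speed: 1/1250 → 1/1600 → 1/2000 → 1/2500 → 1/3200.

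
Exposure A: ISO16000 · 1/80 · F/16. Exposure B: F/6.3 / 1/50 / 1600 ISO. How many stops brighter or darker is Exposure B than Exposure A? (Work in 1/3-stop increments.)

Aperture: f/16 → f/14 → f/13 → f/11 → f/10 → f/9 → f/8 → f/7.1 → f/6.3 — 2 2/3 stops larger aperture (brighter).
Shutter speed: 1/80 → 1/60 → 1/50 — 2/3 stop slower (brighter).
ISO: 16000 → 12800 → 10000 → 8000 → 6400 → 5000 → 4000 → 3200 → 2500 → 2000 → 1600 — 3 1/3 stops lower (darker).
Net: +2 2/3 +2/3 −3 1/3 = 0 stops.

same exposure (0 stops)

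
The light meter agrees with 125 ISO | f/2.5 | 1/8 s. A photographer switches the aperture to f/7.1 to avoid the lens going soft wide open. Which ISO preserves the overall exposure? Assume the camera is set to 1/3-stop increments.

ISO 1000

Aperture: f/2.5 → f/2.8 → f/3.2 → f/3.5 → f/4 → f/4.5 → f/5 → f/5.6 → f/6.3 → f/7.1 — 3 stops smaller aperture (darker).
Need 3 stops brighter from the ISO: 125 → 160 → 200 → 250 → 320 → 400 → 500 → 640 → 800 → 1000.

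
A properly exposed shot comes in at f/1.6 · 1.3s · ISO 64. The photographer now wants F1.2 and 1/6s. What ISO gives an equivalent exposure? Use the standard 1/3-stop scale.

Aperture: f/1.6 → f/1.4 → f/1.2 — 2/3 stop opened up (brighter).
Shutter speed: 1.3 → 1 → 0.8 → 0.6 → 0.5 → 0.4 → 0.3 → 1/4 → 1/5 → 1/6 — 3 stops faster (darker).
Net change so far: 2 1/3 stops darker. Offset with the ISO: 64 → 80 → 100 → 125 → 160 → 200 → 250 → 320.

ISO 320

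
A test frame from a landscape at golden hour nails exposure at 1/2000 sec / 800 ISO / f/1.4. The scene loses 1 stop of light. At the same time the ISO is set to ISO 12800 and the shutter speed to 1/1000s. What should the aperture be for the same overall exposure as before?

Scene light: 1 stop darker.
ISO: 800 → 1600 → 3200 → 6400 → 12800 — 4 stops raised (brighter).
Shutter speed: 1/2000 → 1/1000 — 1 stop longer (brighter).
Net so far: 4 stops brighter. Aperture: f/1.4 → f/2 → f/2.8 → f/4 → f/5.6.

f/5.6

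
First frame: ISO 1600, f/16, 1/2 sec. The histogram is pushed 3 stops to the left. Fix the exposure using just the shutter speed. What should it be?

Underexposed by 3 stops → need 3 stops brighter.
Shutter speed: 1/2 → 1 → 2 → 4.

4 s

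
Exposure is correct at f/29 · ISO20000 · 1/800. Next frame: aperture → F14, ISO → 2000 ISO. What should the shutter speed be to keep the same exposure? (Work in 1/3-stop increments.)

1/320s

Aperture: f/29 → f/25 → f/22 → f/20 → f/18 → f/16 → f/14 — 2 stops larger aperture (brighter).
ISO: 20000 → 16000 → 12800 → 10000 → 8000 → 6400 → 5000 → 4000 → 3200 → 2500 → 2000 — 3 1/3 stops dropped (darker).
Net change so far: 1 1/3 stops darker. Offset with the shutter speed: 1/800 → 1/640 → 1/500 → 1/400 → 1/320.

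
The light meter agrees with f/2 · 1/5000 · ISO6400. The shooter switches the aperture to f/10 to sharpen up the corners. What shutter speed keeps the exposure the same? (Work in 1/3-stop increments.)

1/200s

Aperture: f/2 → f/2.2 → f/2.5 → f/2.8 → f/3.2 → f/3.5 → f/4 → f/4.5 → f/5 → f/5.6 → f/6.3 → f/7.1 → f/8 → f/9 → f/10 — 4 2/3 stops smaller aperture (darker).
Need 4 2/3 stops brighter from the shutter speed: 1/5000 → 1/4000 → 1/3200 → 1/2500 → 1/2000 → 1/1600 → 1/1250 → 1/1000 → 1/800 → 1/640 → 1/500 → 1/400 → 1/320 → 1/250 → 1/200.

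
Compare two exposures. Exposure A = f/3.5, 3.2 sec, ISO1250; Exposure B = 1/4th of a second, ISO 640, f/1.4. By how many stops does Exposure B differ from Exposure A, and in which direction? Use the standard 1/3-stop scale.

2 stops darker

Aperture: f/3.5 → f/3.2 → f/2.8 → f/2.5 → f/2.2 → f/2 → f/1.8 → f/1.6 → f/1.4 — 2 2/3 stops wider (brighter).
Shutter speed: 3.2 → 2.5 → 2 → 1.6 → 1.3 → 1 → 0.8 → 0.6 → 0.5 → 0.4 → 0.3 → 1/4 — 3 2/3 stops shorter (darker).
ISO: 1250 → 1000 → 800 → 640 — 1 stop lower (darker).
Net: +2 2/3 −3 2/3 −1 = −2 stops.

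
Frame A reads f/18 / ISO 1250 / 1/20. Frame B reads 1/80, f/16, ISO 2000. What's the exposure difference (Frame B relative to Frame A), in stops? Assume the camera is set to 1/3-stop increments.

1 stop darker

Aperture: f/18 → f/16 — 1/3 stop opened up (brighter).
Shutter speed: 1/20 → 1/25 → 1/30 → 1/40 → 1/50 → 1/60 → 1/80 — 2 stops faster (darker).
ISO: 1250 → 1600 → 2000 — 2/3 stop higher (brighter).
Net: +1/3 −2 +2/3 = −1 stop.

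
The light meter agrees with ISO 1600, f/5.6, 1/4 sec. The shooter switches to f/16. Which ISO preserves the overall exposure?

ISO 12800

Aperture: f/5.6 → f/8 → f/11 → f/16 — 3 stops narrower (darker).
Need 3 stops brighter from the ISO: 1600 → 3200 → 6400 → 12800.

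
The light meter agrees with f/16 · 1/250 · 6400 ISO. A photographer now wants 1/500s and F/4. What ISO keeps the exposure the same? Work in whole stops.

ISO 800

Shutter speed: 1/250 → 1/500 — 1 stop faster (darker).
Aperture: f/16 → f/11 → f/8 → f/5.6 → f/4 — 4 stops larger aperture (brighter).
Net change so far: 3 stops brighter. Offset with the ISO: 6400 → 3200 → 1600 → 800.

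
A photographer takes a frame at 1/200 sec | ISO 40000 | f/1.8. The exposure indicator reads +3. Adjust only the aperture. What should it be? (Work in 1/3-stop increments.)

f/5

Overexposed by 3 stops → need 3 stops darker.
Aperture: f/1.8 → f/2 → f/2.2 → f/2.5 → f/2.8 → f/3.2 → f/3.5 → f/4 → f/4.5 → f/5.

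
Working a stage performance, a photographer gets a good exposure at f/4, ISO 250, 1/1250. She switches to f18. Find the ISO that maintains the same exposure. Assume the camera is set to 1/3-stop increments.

Aperture: f/4 → f/4.5 → f/5 → f/5.6 → f/6.3 → f/7.1 → f/8 → f/9 → f/10 → f/11 → f/13 → f/14 → f/16 → f/18 — 4 1/3 stops smaller aperture (darker).
Need 4 1/3 stops brighter from the ISO: 250 → 320 → 400 → 500 → 640 → 800 → 1000 → 1250 → 1600 → 2000 → 2500 → 3200 → 4000 → 5000.

ISO 5000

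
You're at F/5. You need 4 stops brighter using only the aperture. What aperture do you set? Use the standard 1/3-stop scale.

f/1.2

Aperture: f/5 → f/4.5 → f/4 → f/3.5 → f/3.2 → f/2.8 → f/2.5 → f/2.2 → f/2 → f/1.8 → f/1.6 → f/1.4 → f/1.2 — 4 stops larger aperture (brighter).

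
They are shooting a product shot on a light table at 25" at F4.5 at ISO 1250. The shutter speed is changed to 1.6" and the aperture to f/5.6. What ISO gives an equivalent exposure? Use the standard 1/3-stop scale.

Shutter speed: 25 → 20 → 15 → 13 → 10 → 8 → 6 → 5 → 4 → 3.2 → 2.5 → 2 → 1.6 — 4 stops shorter (darker).
Aperture: f/4.5 → f/5 → f/5.6 — 2/3 stop smaller aperture (darker).
Net change so far: 4 2/3 stops darker. Offset with the ISO: 1250 → 1600 → 2000 → 2500 → 3200 → 4000 → 5000 → 6400 → 8000 → 10000 → 12800 → 16000 → 20000 → 25600 → 32000.

ISO 32000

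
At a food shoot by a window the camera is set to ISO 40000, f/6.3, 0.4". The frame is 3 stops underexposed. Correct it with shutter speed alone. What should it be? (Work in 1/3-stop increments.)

3.2 s

Underexposed by 3 stops → need 3 stops brighter.
Shutter speed: 0.4 → 0.5 → 0.6 → 0.8 → 1 → 1.3 → 1.6 → 2 → 2.5 → 3.2.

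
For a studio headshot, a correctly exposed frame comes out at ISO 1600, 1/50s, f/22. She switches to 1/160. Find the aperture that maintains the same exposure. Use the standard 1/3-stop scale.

Shutter speed: 1/50 → 1/60 → 1/80 → 1/100 → 1/125 → 1/160 — 1 2/3 stops shorter (darker).
Need 1 2/3 stops brighter from the aperture: f/22 → f/20 → f/18 → f/16 → f/14 → f/13.

f/13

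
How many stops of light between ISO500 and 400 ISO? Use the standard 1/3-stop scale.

500 → 400 — count the steps: 1 third-stops = 1/3 stop.

1/3 stop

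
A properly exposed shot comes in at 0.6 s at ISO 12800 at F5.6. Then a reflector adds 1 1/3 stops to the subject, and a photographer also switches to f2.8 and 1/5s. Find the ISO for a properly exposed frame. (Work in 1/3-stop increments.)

ISO 4000

Scene light: 1 1/3 stops brighter.
Aperture: f/5.6 → f/5 → f/4.5 → f/4 → f/3.5 → f/3.2 → f/2.8 — 2 stops wider (brighter).
Shutter speed: 0.6 → 0.5 → 0.4 → 0.3 → 1/4 → 1/5 — 1 2/3 stops shorter (darker).
Net so far: 1 2/3 stops brighter. ISO: 12800 → 10000 → 8000 → 6400 → 5000 → 4000.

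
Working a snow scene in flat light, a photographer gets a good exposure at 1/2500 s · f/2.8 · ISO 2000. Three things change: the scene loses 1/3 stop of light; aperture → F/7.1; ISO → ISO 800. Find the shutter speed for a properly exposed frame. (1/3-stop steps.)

1/125s

Scene light: 1/3 stop darker.
Aperture: f/2.8 → f/3.2 → f/3.5 → f/4 → f/4.5 → f/5 → f/5.6 → f/6.3 → f/7.1 — 2 2/3 stops narrower (darker).
ISO: 2000 → 1600 → 1250 → 1000 → 800 — 1 1/3 stops dropped (darker).
Net so far: 4 1/3 stops darker. Shutter speed: 1/2500 → 1/2000 → 1/1600 → 1/1250 → 1/1000 → 1/800 → 1/640 → 1/500 → 1/400 → 1/320 → 1/250 → 1/200 → 1/160 → 1/125.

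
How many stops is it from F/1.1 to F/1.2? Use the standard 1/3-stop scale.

1/3 stop

f/1.1 → f/1.2 — count the steps: 1 third-stops = 1/3 stop.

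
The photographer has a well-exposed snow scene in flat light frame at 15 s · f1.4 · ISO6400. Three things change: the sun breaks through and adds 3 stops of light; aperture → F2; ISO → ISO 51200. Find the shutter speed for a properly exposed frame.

1/2s

Scene light: 3 stops brighter.
Aperture: f/1.4 → f/2 — 1 stop smaller aperture (darker).
ISO: 6400 → 12800 → 25600 → 51200 — 3 stops raised (brighter).
Net so far: 5 stops brighter. Shutter speed: 15 → 8 → 4 → 2 → 1 → 1/2.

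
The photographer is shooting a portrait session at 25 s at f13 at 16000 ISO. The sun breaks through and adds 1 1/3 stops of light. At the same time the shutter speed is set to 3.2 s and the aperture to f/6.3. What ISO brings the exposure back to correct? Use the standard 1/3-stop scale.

ISO 12800

Scene light: 1 1/3 stops brighter.
Shutter speed: 25 → 20 → 15 → 13 → 10 → 8 → 6 → 5 → 4 → 3.2 — 3 stops faster (darker).
Aperture: f/13 → f/11 → f/10 → f/9 → f/8 → f/7.1 → f/6.3 — 2 stops wider (brighter).
Net so far: 1/3 stop brighter. ISO: 16000 → 12800.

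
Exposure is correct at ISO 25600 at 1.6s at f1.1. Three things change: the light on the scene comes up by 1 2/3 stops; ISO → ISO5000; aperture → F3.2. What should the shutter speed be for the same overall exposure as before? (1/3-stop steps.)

Scene light: 1 2/3 stops brighter.
ISO: 25600 → 20000 → 16000 → 12800 → 10000 → 8000 → 6400 → 5000 — 2 1/3 stops lower (darker).
Aperture: f/1.1 → f/1.2 → f/1.4 → f/1.6 → f/1.8 → f/2 → f/2.2 → f/2.5 → f/2.8 → f/3.2 — 3 stops smaller aperture (darker).
Net so far: 3 2/3 stops darker. Shutter speed: 1.6 → 2 → 2.5 → 3.2 → 4 → 5 → 6 → 8 → 10 → 13 → 15 → 20.

20 s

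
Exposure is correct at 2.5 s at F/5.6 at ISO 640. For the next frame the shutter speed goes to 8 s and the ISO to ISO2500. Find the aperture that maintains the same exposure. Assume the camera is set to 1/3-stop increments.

f/20

Shutter speed: 2.5 → 3.2 → 4 → 5 → 6 → 8 — 1 2/3 stops longer (brighter).
ISO: 640 → 800 → 1000 → 1250 → 1600 → 2000 → 2500 — 2 stops higher (brighter).
Net change so far: 3 2/3 stops brighter. Offset with the aperture: f/5.6 → f/6.3 → f/7.1 → f/8 → f/9 → f/10 → f/11 → f/13 → f/14 → f/16 → f/18 → f/20.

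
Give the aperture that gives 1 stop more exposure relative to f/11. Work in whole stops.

f/8

Aperture: f/11 → f/8 — 1 stop larger aperture (brighter).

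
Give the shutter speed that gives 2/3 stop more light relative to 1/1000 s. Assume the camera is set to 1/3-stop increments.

Shutter speed: 1/1000 → 1/800 → 1/640 — 2/3 stop slower (brighter).

1/640s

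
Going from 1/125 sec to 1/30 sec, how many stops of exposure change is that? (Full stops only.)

1/125 → 1/60 → 1/30 — count the steps: 2 stops.

2 stops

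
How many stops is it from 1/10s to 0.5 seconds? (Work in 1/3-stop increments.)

1/10 → 1/8 → 1/6 → 1/5 → 1/4 → 0.3 → 0.4 → 0.5 — count the steps: 7 third-stops = 2 1/3 stops.

2 1/3 stops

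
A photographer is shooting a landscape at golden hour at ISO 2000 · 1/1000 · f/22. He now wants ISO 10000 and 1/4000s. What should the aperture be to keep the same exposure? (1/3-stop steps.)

f/25

ISO: 2000 → 2500 → 3200 → 4000 → 5000 → 6400 → 8000 → 10000 — 2 1/3 stops higher (brighter).
Shutter speed: 1/1000 → 1/1250 → 1/1600 → 1/2000 → 1/2500 → 1/3200 → 1/4000 — 2 stops faster (darker).
Net change so far: 1/3 stop brighter. Offset with the aperture: f/22 → f/25.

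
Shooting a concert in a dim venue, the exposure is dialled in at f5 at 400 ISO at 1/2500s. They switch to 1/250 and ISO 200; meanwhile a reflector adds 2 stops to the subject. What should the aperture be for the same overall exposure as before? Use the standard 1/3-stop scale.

f/22

Scene light: 2 stops brighter.
Shutter speed: 1/2500 → 1/2000 → 1/1600 → 1/1250 → 1/1000 → 1/800 → 1/640 → 1/500 → 1/400 → 1/320 → 1/250 — 3 1/3 stops longer (brighter).
ISO: 400 → 320 → 250 → 200 — 1 stop lower (darker).
Net so far: 4 1/3 stops brighter. Aperture: f/5 → f/5.6 → f/6.3 → f/7.1 → f/8 → f/9 → f/10 → f/11 → f/13 → f/14 → f/16 → f/18 → f/20 → f/22.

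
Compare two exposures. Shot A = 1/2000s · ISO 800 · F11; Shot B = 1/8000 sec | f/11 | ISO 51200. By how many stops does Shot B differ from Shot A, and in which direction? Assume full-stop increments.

4 stops brighter

Aperture: unchanged.
Shutter speed: 1/2000 → 1/4000 → 1/8000 — 2 stops shorter (darker).
ISO: 800 → 1600 → 3200 → 6400 → 12800 → 25600 → 51200 — 6 stops raised (brighter).
Net: −2 +6 = +4 stops.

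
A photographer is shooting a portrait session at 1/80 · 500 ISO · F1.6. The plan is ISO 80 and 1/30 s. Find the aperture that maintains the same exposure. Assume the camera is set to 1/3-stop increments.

ISO: 500 → 400 → 320 → 250 → 200 → 160 → 125 → 100 → 80 — 2 2/3 stops dropped (darker).
Shutter speed: 1/80 → 1/60 → 1/50 → 1/40 → 1/30 — 1 1/3 stops longer (brighter).
Net change so far: 1 1/3 stops darker. Offset with the aperture: f/1.6 → f/1.4 → f/1.2 → f/1.1 → f/1.0.

f/1.0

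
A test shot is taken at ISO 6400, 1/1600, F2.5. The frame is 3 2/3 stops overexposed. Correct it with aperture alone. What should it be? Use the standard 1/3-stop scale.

Overexposed by 3 2/3 stops → need 3 2/3 stops darker.
Aperture: f/2.5 → f/2.8 → f/3.2 → f/3.5 → f/4 → f/4.5 → f/5 → f/5.6 → f/6.3 → f/7.1 → f/8 → f/9.

f/9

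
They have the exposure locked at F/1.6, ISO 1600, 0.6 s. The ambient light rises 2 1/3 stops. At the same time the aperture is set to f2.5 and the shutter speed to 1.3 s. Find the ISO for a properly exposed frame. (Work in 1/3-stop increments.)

ISO 400

Scene light: 2 1/3 stops brighter.
Aperture: f/1.6 → f/1.8 → f/2 → f/2.2 → f/2.5 — 1 1/3 stops smaller aperture (darker).
Shutter speed: 0.6 → 0.8 → 1 → 1.3 — 1 stop slower (brighter).
Net so far: 2 stops brighter. ISO: 1600 → 1250 → 1000 → 800 → 640 → 500 → 400.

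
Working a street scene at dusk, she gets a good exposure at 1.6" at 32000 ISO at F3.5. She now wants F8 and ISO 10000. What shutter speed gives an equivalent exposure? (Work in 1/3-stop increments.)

25 s

Aperture: f/3.5 → f/4 → f/4.5 → f/5 → f/5.6 → f/6.3 → f/7.1 → f/8 — 2 1/3 stops smaller aperture (darker).
ISO: 32000 → 25600 → 20000 → 16000 → 12800 → 10000 — 1 2/3 stops lower (darker).
Net change so far: 4 stops darker. Offset with the shutter speed: 1.6 → 2 → 2.5 → 3.2 → 4 → 5 → 6 → 8 → 10 → 13 → 15 → 20 → 25.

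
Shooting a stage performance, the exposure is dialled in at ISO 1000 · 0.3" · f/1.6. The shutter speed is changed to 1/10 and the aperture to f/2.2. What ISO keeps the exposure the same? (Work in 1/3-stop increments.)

Shutter speed: 0.3 → 1/4 → 1/5 → 1/6 → 1/8 → 1/10 — 1 2/3 stops shorter (darker).
Aperture: f/1.6 → f/1.8 → f/2 → f/2.2 — 1 stop narrower (darker).
Net change so far: 2 2/3 stops darker. Offset with the ISO: 1000 → 1250 → 1600 → 2000 → 2500 → 3200 → 4000 → 5000 → 6400.

ISO 6400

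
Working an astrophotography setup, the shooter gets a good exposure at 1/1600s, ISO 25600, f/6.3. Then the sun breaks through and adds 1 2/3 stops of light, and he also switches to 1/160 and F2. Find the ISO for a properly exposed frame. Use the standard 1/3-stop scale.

Scene light: 1 2/3 stops brighter.
Shutter speed: 1/1600 → 1/1250 → 1/1000 → 1/800 → 1/640 → 1/500 → 1/400 → 1/320 → 1/250 → 1/200 → 1/160 — 3 1/3 stops slower (brighter).
Aperture: f/6.3 → f/5.6 → f/5 → f/4.5 → f/4 → f/3.5 → f/3.2 → f/2.8 → f/2.5 → f/2.2 → f/2 — 3 1/3 stops larger aperture (brighter).
Net so far: 8 1/3 stops brighter. ISO: 25600 → 20000 → 16000 → 12800 → 10000 → 8000 → 6400 → 5000 → 4000 → 3200 → 2500 → 2000 → 1600 → 1250 → 1000 → 800 → 640 → 500 → 400 → 320 → 250 → 200 → 160 → 125 → 100 → 80.

ISO 80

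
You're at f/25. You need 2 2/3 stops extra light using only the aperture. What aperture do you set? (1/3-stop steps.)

f/10

Aperture: f/25 → f/22 → f/20 → f/18 → f/16 → f/14 → f/13 → f/11 → f/10 — 2 2/3 stops opened up (brighter).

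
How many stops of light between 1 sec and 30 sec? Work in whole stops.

1 → 2 → 4 → 8 → 15 → 30 — count the steps: 5 stops.

5 stops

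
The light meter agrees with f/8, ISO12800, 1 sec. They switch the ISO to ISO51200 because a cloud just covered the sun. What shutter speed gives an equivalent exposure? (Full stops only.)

ISO: 12800 → 25600 → 51200 — 2 stops raised (brighter).
Need 2 stops darker from the shutter speed: 1 → 1/2 → 1/4.

1/4s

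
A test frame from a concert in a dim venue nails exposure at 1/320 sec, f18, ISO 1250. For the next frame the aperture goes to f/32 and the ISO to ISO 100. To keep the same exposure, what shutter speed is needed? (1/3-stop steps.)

Aperture: f/18 → f/20 → f/22 → f/25 → f/29 → f/32 — 1 2/3 stops stopped down (darker).
ISO: 1250 → 1000 → 800 → 640 → 500 → 400 → 320 → 250 → 200 → 160 → 125 → 100 — 3 2/3 stops lower (darker).
Net change so far: 5 1/3 stops darker. Offset with the shutter speed: 1/320 → 1/250 → 1/200 → 1/160 → 1/125 → 1/100 → 1/80 → 1/60 → 1/50 → 1/40 → 1/30 → 1/25 → 1/20 → 1/15 → 1/13 → 1/10 → 1/8.

1/8s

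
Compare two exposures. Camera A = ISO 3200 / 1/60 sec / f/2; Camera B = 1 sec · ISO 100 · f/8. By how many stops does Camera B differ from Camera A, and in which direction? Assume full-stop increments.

3 stops darker

Aperture: f/2 → f/2.8 → f/4 → f/5.6 → f/8 — 4 stops stopped down (darker).
Shutter speed: 1/60 → 1/30 → 1/15 → 1/8 → 1/4 → 1/2 → 1 — 6 stops longer (brighter).
ISO: 3200 → 1600 → 800 → 400 → 200 → 100 — 5 stops dropped (darker).
Net: −4 +6 −5 = −3 stops.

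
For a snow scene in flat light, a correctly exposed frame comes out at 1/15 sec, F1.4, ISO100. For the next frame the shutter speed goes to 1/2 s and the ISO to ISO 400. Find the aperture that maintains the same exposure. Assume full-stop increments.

f/8

Shutter speed: 1/15 → 1/8 → 1/4 → 1/2 — 3 stops slower (brighter).
ISO: 100 → 200 → 400 — 2 stops raised (brighter).
Net change so far: 5 stops brighter. Offset with the aperture: f/1.4 → f/2 → f/2.8 → f/4 → f/5.6 → f/8.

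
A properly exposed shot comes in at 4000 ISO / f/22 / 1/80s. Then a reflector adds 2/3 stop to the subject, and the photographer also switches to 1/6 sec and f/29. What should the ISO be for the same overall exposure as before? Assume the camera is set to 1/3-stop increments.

Scene light: 2/3 stop brighter.
Shutter speed: 1/80 → 1/60 → 1/50 → 1/40 → 1/30 → 1/25 → 1/20 → 1/15 → 1/13 → 1/10 → 1/8 → 1/6 — 3 2/3 stops slower (brighter).
Aperture: f/22 → f/25 → f/29 — 2/3 stop smaller aperture (darker).
Net so far: 3 2/3 stops brighter. ISO: 4000 → 3200 → 2500 → 2000 → 1600 → 1250 → 1000 → 800 → 640 → 500 → 400 → 320.

ISO 320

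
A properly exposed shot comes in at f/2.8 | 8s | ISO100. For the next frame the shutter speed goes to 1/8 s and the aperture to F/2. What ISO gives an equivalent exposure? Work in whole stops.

Shutter speed: 8 → 4 → 2 → 1 → 1/2 → 1/4 → 1/8 — 6 stops faster (darker).
Aperture: f/2.8 → f/2 — 1 stop larger aperture (brighter).
Net change so far: 5 stops darker. Offset with the ISO: 100 → 200 → 400 → 800 → 1600 → 3200.

ISO 3200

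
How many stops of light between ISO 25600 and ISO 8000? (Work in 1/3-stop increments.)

1 2/3 stops

25600 → 20000 → 16000 → 12800 → 10000 → 8000 — count the steps: 5 third-stops = 1 2/3 stops.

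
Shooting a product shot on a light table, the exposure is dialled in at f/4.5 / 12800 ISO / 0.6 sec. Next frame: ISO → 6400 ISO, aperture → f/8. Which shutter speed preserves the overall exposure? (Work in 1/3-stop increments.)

ISO: 12800 → 10000 → 8000 → 6400 — 1 stop dropped (darker).
Aperture: f/4.5 → f/5 → f/5.6 → f/6.3 → f/7.1 → f/8 — 1 2/3 stops smaller aperture (darker).
Net change so far: 2 2/3 stops darker. Offset with the shutter speed: 0.6 → 0.8 → 1 → 1.3 → 1.6 → 2 → 2.5 → 3.2 → 4.

4 s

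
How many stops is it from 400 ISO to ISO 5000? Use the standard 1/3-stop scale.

400 → 500 → 640 → 800 → 1000 → 1250 → 1600 → 2000 → 2500 → 3200 → 4000 → 5000 — count the steps: 11 third-stops = 3 2/3 stops.

3 2/3 stops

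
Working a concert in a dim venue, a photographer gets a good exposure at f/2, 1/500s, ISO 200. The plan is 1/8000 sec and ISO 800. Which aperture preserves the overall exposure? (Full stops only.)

Shutter speed: 1/500 → 1/1000 → 1/2000 → 1/4000 → 1/8000 — 4 stops faster (darker).
ISO: 200 → 400 → 800 — 2 stops higher (brighter).
Net change so far: 2 stops darker. Offset with the aperture: f/2 → f/1.4 → f/1.0.

f/1.0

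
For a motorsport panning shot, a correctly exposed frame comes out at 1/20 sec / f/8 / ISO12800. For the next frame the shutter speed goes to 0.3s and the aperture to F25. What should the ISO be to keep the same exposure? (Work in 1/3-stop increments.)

ISO 20000

Shutter speed: 1/20 → 1/15 → 1/13 → 1/10 → 1/8 → 1/6 → 1/5 → 1/4 → 0.3 — 2 2/3 stops slower (brighter).
Aperture: f/8 → f/9 → f/10 → f/11 → f/13 → f/14 → f/16 → f/18 → f/20 → f/22 → f/25 — 3 1/3 stops stopped down (darker).
Net change so far: 2/3 stop darker. Offset with the ISO: 12800 → 16000 → 20000.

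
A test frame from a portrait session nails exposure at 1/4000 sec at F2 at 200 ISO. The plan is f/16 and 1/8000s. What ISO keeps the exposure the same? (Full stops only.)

ISO 25600

Aperture: f/2 → f/2.8 → f/4 → f/5.6 → f/8 → f/11 → f/16 — 6 stops stopped down (darker).
Shutter speed: 1/4000 → 1/8000 — 1 stop faster (darker).
Net change so far: 7 stops darker. Offset with the ISO: 200 → 400 → 800 → 1600 → 3200 → 6400 → 12800 → 25600.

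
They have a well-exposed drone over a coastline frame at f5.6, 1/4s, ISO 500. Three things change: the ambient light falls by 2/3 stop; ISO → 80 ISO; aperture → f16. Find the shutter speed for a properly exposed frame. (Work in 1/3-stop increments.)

20 s

Scene light: 2/3 stop darker.
ISO: 500 → 400 → 320 → 250 → 200 → 160 → 125 → 100 → 80 — 2 2/3 stops lower (darker).
Aperture: f/5.6 → f/6.3 → f/7.1 → f/8 → f/9 → f/10 → f/11 → f/13 → f/14 → f/16 — 3 stops stopped down (darker).
Net so far: 6 1/3 stops darker. Shutter speed: 1/4 → 0.3 → 0.4 → 0.5 → 0.6 → 0.8 → 1 → 1.3 → 1.6 → 2 → 2.5 → 3.2 → 4 → 5 → 6 → 8 → 10 → 13 → 15 → 20.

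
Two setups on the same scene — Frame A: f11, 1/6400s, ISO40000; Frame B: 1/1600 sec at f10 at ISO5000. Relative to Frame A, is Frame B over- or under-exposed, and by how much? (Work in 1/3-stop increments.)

Aperture: f/11 → f/10 — 1/3 stop opened up (brighter).
Shutter speed: 1/6400 → 1/5000 → 1/4000 → 1/3200 → 1/2500 → 1/2000 → 1/1600 — 2 stops longer (brighter).
ISO: 40000 → 32000 → 25600 → 20000 → 16000 → 12800 → 10000 → 8000 → 6400 → 5000 — 3 stops dropped (darker).
Net: +1/3 +2 −3 = −2/3 stops.

2/3 stop darker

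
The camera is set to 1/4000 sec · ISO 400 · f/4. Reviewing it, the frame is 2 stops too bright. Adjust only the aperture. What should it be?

Overexposed by 2 stops → need 2 stops darker.
Aperture: f/4 → f/5.6 → f/8.

f/8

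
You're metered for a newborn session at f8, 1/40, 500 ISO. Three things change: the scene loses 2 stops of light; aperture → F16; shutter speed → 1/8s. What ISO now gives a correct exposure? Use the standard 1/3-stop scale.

Scene light: 2 stops darker.
Aperture: f/8 → f/9 → f/10 → f/11 → f/13 → f/14 → f/16 — 2 stops stopped down (darker).
Shutter speed: 1/40 → 1/30 → 1/25 → 1/20 → 1/15 → 1/13 → 1/10 → 1/8 — 2 1/3 stops longer (brighter).
Net so far: 1 2/3 stops darker. ISO: 500 → 640 → 800 → 1000 → 1250 → 1600.

ISO 1600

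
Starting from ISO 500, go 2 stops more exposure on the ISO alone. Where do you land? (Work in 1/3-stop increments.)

ISO: 500 → 640 → 800 → 1000 → 1250 → 1600 → 2000 — 2 stops raised (brighter).

ISO 2000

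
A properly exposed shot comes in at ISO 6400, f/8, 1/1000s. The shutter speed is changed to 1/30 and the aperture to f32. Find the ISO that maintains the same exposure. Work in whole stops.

ISO 3200

Shutter speed: 1/1000 → 1/500 → 1/250 → 1/125 → 1/60 → 1/30 — 5 stops longer (brighter).
Aperture: f/8 → f/11 → f/16 → f/22 → f/32 — 4 stops narrower (darker).
Net change so far: 1 stop brighter. Offset with the ISO: 6400 → 3200.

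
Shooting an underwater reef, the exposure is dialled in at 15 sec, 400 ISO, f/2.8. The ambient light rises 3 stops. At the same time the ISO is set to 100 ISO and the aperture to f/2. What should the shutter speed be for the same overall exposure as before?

Scene light: 3 stops brighter.
ISO: 400 → 200 → 100 — 2 stops dropped (darker).
Aperture: f/2.8 → f/2 — 1 stop larger aperture (brighter).
Net so far: 2 stops brighter. Shutter speed: 15 → 8 → 4.

4 s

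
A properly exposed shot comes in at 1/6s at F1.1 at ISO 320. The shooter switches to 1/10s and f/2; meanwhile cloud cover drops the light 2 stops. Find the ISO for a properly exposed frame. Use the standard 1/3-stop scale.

ISO 6400

Scene light: 2 stops darker.
Shutter speed: 1/6 → 1/8 → 1/10 — 2/3 stop shorter (darker).
Aperture: f/1.1 → f/1.2 → f/1.4 → f/1.6 → f/1.8 → f/2 — 1 2/3 stops narrower (darker).
Net so far: 4 1/3 stops darker. ISO: 320 → 400 → 500 → 640 → 800 → 1000 → 1250 → 1600 → 2000 → 2500 → 3200 → 4000 → 5000 → 6400.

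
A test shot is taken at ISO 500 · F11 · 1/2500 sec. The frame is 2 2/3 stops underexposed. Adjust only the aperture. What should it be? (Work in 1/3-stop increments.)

f/4.5

Underexposed by 2 2/3 stops → need 2 2/3 stops brighter.
Aperture: f/11 → f/10 → f/9 → f/8 → f/7.1 → f/6.3 → f/5.6 → f/5 → f/4.5.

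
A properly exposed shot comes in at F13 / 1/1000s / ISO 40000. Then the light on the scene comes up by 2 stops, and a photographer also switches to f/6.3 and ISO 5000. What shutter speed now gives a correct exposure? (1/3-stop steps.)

1/2000s

Scene light: 2 stops brighter.
Aperture: f/13 → f/11 → f/10 → f/9 → f/8 → f/7.1 → f/6.3 — 2 stops wider (brighter).
ISO: 40000 → 32000 → 25600 → 20000 → 16000 → 12800 → 10000 → 8000 → 6400 → 5000 — 3 stops lower (darker).
Net so far: 1 stop brighter. Shutter speed: 1/1000 → 1/1250 → 1/1600 → 1/2000.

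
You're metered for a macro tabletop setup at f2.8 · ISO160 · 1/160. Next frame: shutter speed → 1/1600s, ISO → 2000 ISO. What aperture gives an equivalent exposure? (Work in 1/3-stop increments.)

f/3.2

Shutter speed: 1/160 → 1/200 → 1/250 → 1/320 → 1/400 → 1/500 → 1/640 → 1/800 → 1/1000 → 1/1250 → 1/1600 — 3 1/3 stops shorter (darker).
ISO: 160 → 200 → 250 → 320 → 400 → 500 → 640 → 800 → 1000 → 1250 → 1600 → 2000 — 3 2/3 stops higher (brighter).
Net change so far: 1/3 stop brighter. Offset with the aperture: f/2.8 → f/3.2.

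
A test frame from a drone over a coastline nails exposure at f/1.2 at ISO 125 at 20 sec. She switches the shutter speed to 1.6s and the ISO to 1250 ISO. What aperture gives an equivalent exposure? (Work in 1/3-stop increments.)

Shutter speed: 20 → 15 → 13 → 10 → 8 → 6 → 5 → 4 → 3.2 → 2.5 → 2 → 1.6 — 3 2/3 stops faster (darker).
ISO: 125 → 160 → 200 → 250 → 320 → 400 → 500 → 640 → 800 → 1000 → 1250 — 3 1/3 stops higher (brighter).
Net change so far: 1/3 stop darker. Offset with the aperture: f/1.2 → f/1.1.

f/1.1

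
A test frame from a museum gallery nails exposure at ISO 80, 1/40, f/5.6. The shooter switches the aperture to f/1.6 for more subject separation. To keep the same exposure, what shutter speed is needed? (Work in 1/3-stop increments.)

1/500s

Aperture: f/5.6 → f/5 → f/4.5 → f/4 → f/3.5 → f/3.2 → f/2.8 → f/2.5 → f/2.2 → f/2 → f/1.8 → f/1.6 — 3 2/3 stops opened up (brighter).
Need 3 2/3 stops darker from the shutter speed: 1/40 → 1/50 → 1/60 → 1/80 → 1/100 → 1/125 → 1/160 → 1/200 → 1/250 → 1/320 → 1/400 → 1/500.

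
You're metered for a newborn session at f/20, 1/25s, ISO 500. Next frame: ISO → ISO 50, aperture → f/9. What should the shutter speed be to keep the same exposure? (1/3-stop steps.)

1/13s

ISO: 500 → 400 → 320 → 250 → 200 → 160 → 125 → 100 → 80 → 64 → 50 — 3 1/3 stops lower (darker).
Aperture: f/20 → f/18 → f/16 → f/14 → f/13 → f/11 → f/10 → f/9 — 2 1/3 stops wider (brighter).
Net change so far: 1 stop darker. Offset with the shutter speed: 1/25 → 1/20 → 1/15 → 1/13.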